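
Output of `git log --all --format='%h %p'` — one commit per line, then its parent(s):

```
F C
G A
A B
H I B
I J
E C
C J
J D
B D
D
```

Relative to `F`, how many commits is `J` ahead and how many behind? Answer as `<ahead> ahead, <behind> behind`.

0 ahead, 2 behind

Reachable from J: {D, J}.
Reachable from F: {C, D, F, J}.
Only in J's history (ahead): {} — 0.
Only in F's history (behind): {C, F} — 2.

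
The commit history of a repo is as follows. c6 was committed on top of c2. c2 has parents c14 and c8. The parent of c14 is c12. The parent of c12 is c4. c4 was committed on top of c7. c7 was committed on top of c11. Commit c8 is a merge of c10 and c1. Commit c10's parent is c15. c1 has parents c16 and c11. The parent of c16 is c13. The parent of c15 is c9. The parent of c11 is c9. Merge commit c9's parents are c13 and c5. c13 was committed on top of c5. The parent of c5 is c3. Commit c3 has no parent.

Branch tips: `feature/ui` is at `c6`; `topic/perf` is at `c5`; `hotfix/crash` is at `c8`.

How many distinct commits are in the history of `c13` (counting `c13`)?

Walking parent pointers from c13: reachable set = {c13, c3, c5}.
That is 3 commits.

3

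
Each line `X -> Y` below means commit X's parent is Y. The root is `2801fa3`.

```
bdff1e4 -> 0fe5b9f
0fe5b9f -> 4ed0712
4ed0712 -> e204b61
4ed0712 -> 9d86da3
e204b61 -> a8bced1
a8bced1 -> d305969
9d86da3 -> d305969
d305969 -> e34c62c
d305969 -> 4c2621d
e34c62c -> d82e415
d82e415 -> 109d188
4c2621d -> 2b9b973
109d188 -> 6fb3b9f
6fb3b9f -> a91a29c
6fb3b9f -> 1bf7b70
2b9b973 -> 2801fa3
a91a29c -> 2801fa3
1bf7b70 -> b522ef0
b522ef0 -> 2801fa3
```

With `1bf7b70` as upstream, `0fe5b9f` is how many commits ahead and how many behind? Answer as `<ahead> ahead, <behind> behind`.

Reachable from 0fe5b9f: {0fe5b9f, 109d188, 1bf7b70, 2801fa3, 2b9b973, 4c2621d, 4ed0712, 6fb3b9f, 9d86da3, a8bced1, a91a29c, b522ef0, d305969, d82e415, e204b61, e34c62c}.
Reachable from 1bf7b70: {1bf7b70, 2801fa3, b522ef0}.
Only in 0fe5b9f's history (ahead): {0fe5b9f, 109d188, 2b9b973, 4c2621d, 4ed0712, 6fb3b9f, 9d86da3, a8bced1, a91a29c, d305969, d82e415, e204b61, e34c62c} — 13.
Only in 1bf7b70's history (behind): {} — 0.

13 ahead, 0 behind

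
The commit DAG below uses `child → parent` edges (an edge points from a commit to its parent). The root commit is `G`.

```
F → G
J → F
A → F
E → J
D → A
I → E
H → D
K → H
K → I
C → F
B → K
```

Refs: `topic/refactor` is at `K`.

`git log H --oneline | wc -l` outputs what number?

Walking parent pointers from H: reachable set = {A, D, F, G, H}.
That is 5 commits.

5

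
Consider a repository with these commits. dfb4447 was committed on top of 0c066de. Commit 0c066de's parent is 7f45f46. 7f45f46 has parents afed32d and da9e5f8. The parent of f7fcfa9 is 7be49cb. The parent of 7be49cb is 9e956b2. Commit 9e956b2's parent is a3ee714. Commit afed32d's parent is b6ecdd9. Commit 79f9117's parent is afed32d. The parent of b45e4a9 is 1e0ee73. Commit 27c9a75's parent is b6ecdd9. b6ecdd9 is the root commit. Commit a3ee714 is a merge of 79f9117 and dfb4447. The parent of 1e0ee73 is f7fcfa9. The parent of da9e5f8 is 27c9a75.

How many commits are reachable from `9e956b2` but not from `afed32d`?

Reachable from 9e956b2: {0c066de, 27c9a75, 79f9117, 7f45f46, 9e956b2, a3ee714, afed32d, b6ecdd9, da9e5f8, dfb4447}.
Reachable from afed32d: {afed32d, b6ecdd9}.
In 9e956b2's history but not afed32d's: {0c066de, 27c9a75, 79f9117, 7f45f46, 9e956b2, a3ee714, da9e5f8, dfb4447} — 8 commits.

8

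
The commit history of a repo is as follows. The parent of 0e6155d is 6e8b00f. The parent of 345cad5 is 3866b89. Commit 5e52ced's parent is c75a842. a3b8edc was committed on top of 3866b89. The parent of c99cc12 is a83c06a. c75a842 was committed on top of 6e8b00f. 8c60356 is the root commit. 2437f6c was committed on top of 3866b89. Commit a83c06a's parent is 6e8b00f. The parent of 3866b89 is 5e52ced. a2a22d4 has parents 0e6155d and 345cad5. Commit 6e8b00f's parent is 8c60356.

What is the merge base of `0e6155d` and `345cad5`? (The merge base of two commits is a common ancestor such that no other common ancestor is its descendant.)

Ancestors of 0e6155d: {0e6155d, 6e8b00f, 8c60356}.
Ancestors of 345cad5: {345cad5, 3866b89, 5e52ced, 6e8b00f, 8c60356, c75a842}.
Common ancestors: {6e8b00f, 8c60356}.
Among these, 6e8b00f is not an ancestor of any other common ancestor — it is the merge base.

6e8b00f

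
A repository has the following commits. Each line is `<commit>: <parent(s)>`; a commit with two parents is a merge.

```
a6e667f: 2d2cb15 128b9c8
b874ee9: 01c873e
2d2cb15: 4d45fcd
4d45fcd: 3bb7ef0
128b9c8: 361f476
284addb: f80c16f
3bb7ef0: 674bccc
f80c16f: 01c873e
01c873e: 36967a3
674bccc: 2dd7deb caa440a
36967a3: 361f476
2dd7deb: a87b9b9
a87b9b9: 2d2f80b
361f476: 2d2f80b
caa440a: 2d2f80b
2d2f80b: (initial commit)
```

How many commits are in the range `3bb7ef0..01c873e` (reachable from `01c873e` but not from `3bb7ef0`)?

Reachable from 01c873e: {01c873e, 2d2f80b, 361f476, 36967a3}.
Reachable from 3bb7ef0: {2d2f80b, 2dd7deb, 3bb7ef0, 674bccc, a87b9b9, caa440a}.
In 01c873e's history but not 3bb7ef0's: {01c873e, 361f476, 36967a3} — 3 commits.

3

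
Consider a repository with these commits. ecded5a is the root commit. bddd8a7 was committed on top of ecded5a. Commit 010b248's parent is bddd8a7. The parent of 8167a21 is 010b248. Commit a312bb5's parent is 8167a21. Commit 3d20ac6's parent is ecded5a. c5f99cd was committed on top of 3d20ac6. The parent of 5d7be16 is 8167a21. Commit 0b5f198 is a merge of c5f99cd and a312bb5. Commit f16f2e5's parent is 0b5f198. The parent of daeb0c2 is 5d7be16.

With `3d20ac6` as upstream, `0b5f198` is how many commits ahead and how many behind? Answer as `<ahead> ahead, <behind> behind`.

6 ahead, 0 behind

Reachable from 0b5f198: {010b248, 0b5f198, 3d20ac6, 8167a21, a312bb5, bddd8a7, c5f99cd, ecded5a}.
Reachable from 3d20ac6: {3d20ac6, ecded5a}.
Only in 0b5f198's history (ahead): {010b248, 0b5f198, 8167a21, a312bb5, bddd8a7, c5f99cd} — 6.
Only in 3d20ac6's history (behind): {} — 0.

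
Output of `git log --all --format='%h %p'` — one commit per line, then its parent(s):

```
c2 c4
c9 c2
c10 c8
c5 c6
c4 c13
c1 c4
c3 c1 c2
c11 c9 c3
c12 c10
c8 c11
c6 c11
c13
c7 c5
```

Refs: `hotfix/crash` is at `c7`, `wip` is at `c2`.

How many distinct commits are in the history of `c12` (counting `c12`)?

Walking parent pointers from c12: reachable set = {c1, c10, c11, c12, c13, c2, c3, c4, c8, c9}.
That is 10 commits.

10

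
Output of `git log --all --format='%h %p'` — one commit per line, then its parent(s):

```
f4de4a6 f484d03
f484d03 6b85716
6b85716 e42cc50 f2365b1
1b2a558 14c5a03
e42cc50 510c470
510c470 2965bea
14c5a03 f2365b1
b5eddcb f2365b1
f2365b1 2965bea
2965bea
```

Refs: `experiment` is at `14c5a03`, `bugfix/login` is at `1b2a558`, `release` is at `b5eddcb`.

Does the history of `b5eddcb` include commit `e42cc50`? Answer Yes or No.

Ancestors of b5eddcb: {2965bea, b5eddcb, f2365b1}.
e42cc50 is not in that set, so it is not an ancestor of b5eddcb.

No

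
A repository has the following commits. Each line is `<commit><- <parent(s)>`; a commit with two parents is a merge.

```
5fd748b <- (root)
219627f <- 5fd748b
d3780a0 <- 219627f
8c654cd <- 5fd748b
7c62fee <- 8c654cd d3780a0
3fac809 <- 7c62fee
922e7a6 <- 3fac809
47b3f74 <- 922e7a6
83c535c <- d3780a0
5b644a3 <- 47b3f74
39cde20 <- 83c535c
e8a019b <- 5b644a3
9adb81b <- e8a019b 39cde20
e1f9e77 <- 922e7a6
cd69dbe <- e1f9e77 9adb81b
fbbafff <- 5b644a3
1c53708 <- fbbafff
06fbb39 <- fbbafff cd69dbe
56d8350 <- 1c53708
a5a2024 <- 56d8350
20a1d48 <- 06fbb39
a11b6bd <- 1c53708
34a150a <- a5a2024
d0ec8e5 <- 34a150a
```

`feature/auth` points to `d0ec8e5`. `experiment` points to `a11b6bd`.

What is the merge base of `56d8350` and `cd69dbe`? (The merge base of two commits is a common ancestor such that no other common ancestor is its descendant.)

Ancestors of 56d8350: {1c53708, 219627f, 3fac809, 47b3f74, 56d8350, 5b644a3, 5fd748b, 7c62fee, 8c654cd, 922e7a6, d3780a0, fbbafff}.
Ancestors of cd69dbe: {219627f, 39cde20, 3fac809, 47b3f74, 5b644a3, 5fd748b, 7c62fee, 83c535c, 8c654cd, 922e7a6, 9adb81b, cd69dbe, d3780a0, e1f9e77, e8a019b}.
Common ancestors: {219627f, 3fac809, 47b3f74, 5b644a3, 5fd748b, 7c62fee, 8c654cd, 922e7a6, d3780a0}.
Among these, 5b644a3 is not an ancestor of any other common ancestor — it is the merge base.

5b644a3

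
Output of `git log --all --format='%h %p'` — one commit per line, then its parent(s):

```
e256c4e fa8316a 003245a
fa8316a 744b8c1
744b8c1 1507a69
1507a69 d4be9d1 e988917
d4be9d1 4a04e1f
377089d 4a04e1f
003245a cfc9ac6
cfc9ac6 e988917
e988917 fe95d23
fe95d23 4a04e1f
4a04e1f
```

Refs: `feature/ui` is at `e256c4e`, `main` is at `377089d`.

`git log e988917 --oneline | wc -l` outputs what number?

3

Walking parent pointers from e988917: reachable set = {4a04e1f, e988917, fe95d23}.
That is 3 commits.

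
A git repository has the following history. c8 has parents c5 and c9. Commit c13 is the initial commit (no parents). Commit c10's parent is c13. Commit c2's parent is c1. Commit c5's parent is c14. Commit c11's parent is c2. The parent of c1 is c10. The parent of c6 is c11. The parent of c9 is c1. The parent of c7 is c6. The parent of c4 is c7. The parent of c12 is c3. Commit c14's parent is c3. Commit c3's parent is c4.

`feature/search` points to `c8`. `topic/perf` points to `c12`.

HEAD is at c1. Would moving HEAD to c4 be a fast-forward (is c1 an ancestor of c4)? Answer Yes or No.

Yes

A fast-forward from c1 to c4 is possible iff c1 is an ancestor of c4.
Ancestors of c4: {c1, c10, c11, c13, c2, c4, c6, c7}.
c1 is among them, so fast-forward is possible.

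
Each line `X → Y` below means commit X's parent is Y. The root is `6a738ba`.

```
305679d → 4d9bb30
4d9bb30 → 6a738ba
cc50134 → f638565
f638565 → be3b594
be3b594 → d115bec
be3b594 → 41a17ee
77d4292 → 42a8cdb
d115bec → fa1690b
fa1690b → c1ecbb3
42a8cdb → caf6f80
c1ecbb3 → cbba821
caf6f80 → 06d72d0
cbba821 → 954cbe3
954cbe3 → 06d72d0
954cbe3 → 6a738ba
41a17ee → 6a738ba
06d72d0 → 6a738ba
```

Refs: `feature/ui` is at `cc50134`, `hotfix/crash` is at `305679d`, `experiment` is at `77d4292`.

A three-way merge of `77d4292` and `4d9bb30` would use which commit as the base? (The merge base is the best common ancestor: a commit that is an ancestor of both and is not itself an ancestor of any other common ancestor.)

Ancestors of 77d4292: {06d72d0, 42a8cdb, 6a738ba, 77d4292, caf6f80}.
Ancestors of 4d9bb30: {4d9bb30, 6a738ba}.
Common ancestors: {6a738ba}.
The only common ancestor is 6a738ba, so it is the merge base.

6a738ba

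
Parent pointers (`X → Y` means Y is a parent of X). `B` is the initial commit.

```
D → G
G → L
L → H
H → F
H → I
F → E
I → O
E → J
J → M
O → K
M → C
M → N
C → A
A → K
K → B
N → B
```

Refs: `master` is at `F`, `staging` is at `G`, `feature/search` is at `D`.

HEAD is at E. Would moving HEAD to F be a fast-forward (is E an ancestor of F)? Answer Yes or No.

Yes

A fast-forward from E to F is possible iff E is an ancestor of F.
Ancestors of F: {A, B, C, E, F, J, K, M, N}.
E is among them, so fast-forward is possible.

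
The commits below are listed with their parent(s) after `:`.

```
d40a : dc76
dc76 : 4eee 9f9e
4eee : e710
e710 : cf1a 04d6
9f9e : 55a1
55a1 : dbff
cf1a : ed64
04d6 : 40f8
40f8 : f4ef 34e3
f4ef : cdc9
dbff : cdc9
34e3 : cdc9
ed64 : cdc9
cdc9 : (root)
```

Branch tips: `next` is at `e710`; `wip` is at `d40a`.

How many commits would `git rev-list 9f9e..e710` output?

7

Reachable from e710: {04d6, 34e3, 40f8, cdc9, cf1a, e710, ed64, f4ef}.
Reachable from 9f9e: {55a1, 9f9e, cdc9, dbff}.
In e710's history but not 9f9e's: {04d6, 34e3, 40f8, cf1a, e710, ed64, f4ef} — 7 commits.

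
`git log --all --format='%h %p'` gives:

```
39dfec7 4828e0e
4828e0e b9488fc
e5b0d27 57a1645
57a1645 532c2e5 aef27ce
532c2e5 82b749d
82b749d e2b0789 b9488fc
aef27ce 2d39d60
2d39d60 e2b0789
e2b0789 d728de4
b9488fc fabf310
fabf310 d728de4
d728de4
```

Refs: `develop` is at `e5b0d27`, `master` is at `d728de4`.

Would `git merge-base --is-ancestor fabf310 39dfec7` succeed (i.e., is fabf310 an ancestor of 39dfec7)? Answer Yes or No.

Yes

Ancestors of 39dfec7 (commits reachable by following parents): {39dfec7, 4828e0e, b9488fc, d728de4, fabf310}.
fabf310 is in that set, so it is an ancestor of 39dfec7.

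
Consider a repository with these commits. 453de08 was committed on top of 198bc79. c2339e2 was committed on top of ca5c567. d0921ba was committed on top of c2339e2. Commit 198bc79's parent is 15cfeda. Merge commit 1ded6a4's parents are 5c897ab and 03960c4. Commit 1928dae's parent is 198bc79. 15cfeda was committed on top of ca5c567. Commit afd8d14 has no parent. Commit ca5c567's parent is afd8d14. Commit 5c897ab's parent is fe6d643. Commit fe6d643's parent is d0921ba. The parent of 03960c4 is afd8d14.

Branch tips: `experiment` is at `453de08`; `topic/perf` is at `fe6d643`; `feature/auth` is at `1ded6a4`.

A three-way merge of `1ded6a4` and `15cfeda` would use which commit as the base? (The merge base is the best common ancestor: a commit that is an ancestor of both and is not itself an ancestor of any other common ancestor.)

Ancestors of 1ded6a4: {03960c4, 1ded6a4, 5c897ab, afd8d14, c2339e2, ca5c567, d0921ba, fe6d643}.
Ancestors of 15cfeda: {15cfeda, afd8d14, ca5c567}.
Common ancestors: {afd8d14, ca5c567}.
Among these, ca5c567 is not an ancestor of any other common ancestor — it is the merge base.

ca5c567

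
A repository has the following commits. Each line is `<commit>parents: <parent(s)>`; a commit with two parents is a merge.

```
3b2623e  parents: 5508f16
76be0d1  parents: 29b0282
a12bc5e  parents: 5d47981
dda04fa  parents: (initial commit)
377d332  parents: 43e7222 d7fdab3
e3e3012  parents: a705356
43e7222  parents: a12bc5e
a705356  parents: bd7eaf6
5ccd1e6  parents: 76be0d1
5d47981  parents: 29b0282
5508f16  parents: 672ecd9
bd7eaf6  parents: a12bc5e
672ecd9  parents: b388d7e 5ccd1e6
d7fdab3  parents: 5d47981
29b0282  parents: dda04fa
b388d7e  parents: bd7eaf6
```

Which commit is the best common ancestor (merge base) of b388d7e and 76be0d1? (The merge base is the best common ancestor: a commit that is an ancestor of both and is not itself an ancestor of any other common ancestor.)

Ancestors of b388d7e: {29b0282, 5d47981, a12bc5e, b388d7e, bd7eaf6, dda04fa}.
Ancestors of 76be0d1: {29b0282, 76be0d1, dda04fa}.
Common ancestors: {29b0282, dda04fa}.
Among these, 29b0282 is not an ancestor of any other common ancestor — it is the merge base.

29b0282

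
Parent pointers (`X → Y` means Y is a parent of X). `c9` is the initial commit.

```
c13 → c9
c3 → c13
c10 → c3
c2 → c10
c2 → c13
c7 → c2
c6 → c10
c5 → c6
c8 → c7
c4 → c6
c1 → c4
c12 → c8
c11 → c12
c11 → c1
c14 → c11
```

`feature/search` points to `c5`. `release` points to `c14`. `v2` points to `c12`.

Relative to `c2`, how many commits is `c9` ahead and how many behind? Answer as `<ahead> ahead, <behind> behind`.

0 ahead, 4 behind

Reachable from c9: {c9}.
Reachable from c2: {c10, c13, c2, c3, c9}.
Only in c9's history (ahead): {} — 0.
Only in c2's history (behind): {c10, c13, c2, c3} — 4.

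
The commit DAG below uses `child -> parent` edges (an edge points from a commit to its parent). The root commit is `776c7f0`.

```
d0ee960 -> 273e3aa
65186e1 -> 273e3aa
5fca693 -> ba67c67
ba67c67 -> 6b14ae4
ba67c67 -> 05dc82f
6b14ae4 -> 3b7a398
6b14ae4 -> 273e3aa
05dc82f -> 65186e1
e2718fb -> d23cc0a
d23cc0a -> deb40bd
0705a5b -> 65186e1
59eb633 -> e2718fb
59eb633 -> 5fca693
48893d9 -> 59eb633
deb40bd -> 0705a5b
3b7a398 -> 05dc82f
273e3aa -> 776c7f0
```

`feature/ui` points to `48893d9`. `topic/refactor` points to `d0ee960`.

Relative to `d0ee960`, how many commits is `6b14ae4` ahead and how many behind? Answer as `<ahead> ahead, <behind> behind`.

Reachable from 6b14ae4: {05dc82f, 273e3aa, 3b7a398, 65186e1, 6b14ae4, 776c7f0}.
Reachable from d0ee960: {273e3aa, 776c7f0, d0ee960}.
Only in 6b14ae4's history (ahead): {05dc82f, 3b7a398, 65186e1, 6b14ae4} — 4.
Only in d0ee960's history (behind): {d0ee960} — 1.

4 ahead, 1 behind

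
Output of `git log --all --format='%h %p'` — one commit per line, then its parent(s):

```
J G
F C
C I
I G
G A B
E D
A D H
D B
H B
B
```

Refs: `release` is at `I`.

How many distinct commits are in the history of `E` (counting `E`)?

Walking parent pointers from E: reachable set = {B, D, E}.
That is 3 commits.

3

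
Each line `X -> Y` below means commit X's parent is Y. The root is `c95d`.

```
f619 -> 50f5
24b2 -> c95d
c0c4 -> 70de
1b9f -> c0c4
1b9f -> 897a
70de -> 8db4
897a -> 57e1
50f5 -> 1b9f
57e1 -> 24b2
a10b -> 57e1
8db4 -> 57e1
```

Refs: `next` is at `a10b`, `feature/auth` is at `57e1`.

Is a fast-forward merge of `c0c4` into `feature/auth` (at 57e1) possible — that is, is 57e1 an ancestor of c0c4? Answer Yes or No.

Yes

A fast-forward from 57e1 to c0c4 is possible iff 57e1 is an ancestor of c0c4.
Ancestors of c0c4: {24b2, 57e1, 70de, 8db4, c0c4, c95d}.
57e1 is among them, so fast-forward is possible.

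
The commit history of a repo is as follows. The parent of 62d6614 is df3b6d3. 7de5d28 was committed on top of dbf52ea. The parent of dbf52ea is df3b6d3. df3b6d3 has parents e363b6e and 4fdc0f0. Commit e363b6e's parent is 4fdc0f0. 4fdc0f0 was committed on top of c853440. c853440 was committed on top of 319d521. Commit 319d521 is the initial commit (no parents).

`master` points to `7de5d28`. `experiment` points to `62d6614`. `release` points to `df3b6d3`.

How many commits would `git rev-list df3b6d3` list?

5

Walking parent pointers from df3b6d3: reachable set = {319d521, 4fdc0f0, c853440, df3b6d3, e363b6e}.
That is 5 commits.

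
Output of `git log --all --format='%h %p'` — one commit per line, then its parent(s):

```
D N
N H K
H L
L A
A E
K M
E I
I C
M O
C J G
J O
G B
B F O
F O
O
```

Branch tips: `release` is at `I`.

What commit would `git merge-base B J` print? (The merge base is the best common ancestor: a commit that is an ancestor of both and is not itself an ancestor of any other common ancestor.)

Ancestors of B: {B, F, O}.
Ancestors of J: {J, O}.
Common ancestors: {O}.
The only common ancestor is O, so it is the merge base.

O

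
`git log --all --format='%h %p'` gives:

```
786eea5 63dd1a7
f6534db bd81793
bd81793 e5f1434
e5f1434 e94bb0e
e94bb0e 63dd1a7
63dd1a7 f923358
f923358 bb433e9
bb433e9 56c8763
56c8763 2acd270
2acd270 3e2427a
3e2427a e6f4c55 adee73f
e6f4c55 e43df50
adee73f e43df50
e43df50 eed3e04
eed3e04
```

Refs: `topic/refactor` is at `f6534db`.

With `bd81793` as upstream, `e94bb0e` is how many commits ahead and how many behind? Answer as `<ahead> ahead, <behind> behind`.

Reachable from e94bb0e: {2acd270, 3e2427a, 56c8763, 63dd1a7, adee73f, bb433e9, e43df50, e6f4c55, e94bb0e, eed3e04, f923358}.
Reachable from bd81793: {2acd270, 3e2427a, 56c8763, 63dd1a7, adee73f, bb433e9, bd81793, e43df50, e5f1434, e6f4c55, e94bb0e, eed3e04, f923358}.
Only in e94bb0e's history (ahead): {} — 0.
Only in bd81793's history (behind): {bd81793, e5f1434} — 2.

0 ahead, 2 behind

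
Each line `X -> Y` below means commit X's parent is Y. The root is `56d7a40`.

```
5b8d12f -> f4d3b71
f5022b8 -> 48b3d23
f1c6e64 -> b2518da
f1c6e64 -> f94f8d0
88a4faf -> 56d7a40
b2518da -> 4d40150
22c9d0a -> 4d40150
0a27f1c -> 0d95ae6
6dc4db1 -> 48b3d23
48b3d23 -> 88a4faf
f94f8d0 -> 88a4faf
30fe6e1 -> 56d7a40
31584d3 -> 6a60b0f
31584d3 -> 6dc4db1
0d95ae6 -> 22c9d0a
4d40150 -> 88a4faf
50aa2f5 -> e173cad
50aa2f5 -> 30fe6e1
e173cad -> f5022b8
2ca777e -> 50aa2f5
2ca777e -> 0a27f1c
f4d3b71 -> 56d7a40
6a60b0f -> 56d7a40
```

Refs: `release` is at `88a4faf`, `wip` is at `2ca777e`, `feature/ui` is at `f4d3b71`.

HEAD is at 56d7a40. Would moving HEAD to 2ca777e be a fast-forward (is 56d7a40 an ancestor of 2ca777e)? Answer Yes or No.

Yes

A fast-forward from 56d7a40 to 2ca777e is possible iff 56d7a40 is an ancestor of 2ca777e.
Ancestors of 2ca777e: {0a27f1c, 0d95ae6, 22c9d0a, 2ca777e, 30fe6e1, 48b3d23, 4d40150, 50aa2f5, 56d7a40, 88a4faf, e173cad, f5022b8}.
56d7a40 is among them, so fast-forward is possible.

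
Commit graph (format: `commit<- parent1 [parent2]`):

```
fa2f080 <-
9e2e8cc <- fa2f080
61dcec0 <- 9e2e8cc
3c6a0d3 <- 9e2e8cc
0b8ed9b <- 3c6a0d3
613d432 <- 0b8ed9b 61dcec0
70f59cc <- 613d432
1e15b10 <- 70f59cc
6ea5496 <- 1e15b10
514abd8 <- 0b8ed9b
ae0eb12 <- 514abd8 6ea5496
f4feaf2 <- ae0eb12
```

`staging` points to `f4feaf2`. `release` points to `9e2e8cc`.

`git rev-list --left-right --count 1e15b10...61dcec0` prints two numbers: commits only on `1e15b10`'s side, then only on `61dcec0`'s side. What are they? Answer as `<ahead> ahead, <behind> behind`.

Reachable from 1e15b10: {0b8ed9b, 1e15b10, 3c6a0d3, 613d432, 61dcec0, 70f59cc, 9e2e8cc, fa2f080}.
Reachable from 61dcec0: {61dcec0, 9e2e8cc, fa2f080}.
Only in 1e15b10's history (ahead): {0b8ed9b, 1e15b10, 3c6a0d3, 613d432, 70f59cc} — 5.
Only in 61dcec0's history (behind): {} — 0.

5 ahead, 0 behind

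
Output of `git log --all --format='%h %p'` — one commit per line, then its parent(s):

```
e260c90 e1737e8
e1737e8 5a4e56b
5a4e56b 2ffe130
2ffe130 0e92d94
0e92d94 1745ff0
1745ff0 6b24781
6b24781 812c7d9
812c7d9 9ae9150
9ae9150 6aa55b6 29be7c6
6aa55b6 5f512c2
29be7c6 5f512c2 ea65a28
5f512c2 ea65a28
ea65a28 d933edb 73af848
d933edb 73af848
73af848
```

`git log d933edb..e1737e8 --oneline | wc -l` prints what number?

Reachable from e1737e8: {0e92d94, 1745ff0, 29be7c6, 2ffe130, 5a4e56b, 5f512c2, 6aa55b6, 6b24781, 73af848, 812c7d9, 9ae9150, d933edb, e1737e8, ea65a28}.
Reachable from d933edb: {73af848, d933edb}.
In e1737e8's history but not d933edb's: {0e92d94, 1745ff0, 29be7c6, 2ffe130, 5a4e56b, 5f512c2, 6aa55b6, 6b24781, 812c7d9, 9ae9150, e1737e8, ea65a28} — 12 commits.

12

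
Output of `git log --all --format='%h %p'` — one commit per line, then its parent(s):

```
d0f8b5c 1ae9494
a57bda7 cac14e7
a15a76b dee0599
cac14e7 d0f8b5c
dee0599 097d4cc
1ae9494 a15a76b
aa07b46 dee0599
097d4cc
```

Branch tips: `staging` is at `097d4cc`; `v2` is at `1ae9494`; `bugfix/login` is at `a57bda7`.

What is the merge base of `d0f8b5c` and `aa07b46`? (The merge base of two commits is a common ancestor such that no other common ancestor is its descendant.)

dee0599

Ancestors of d0f8b5c: {097d4cc, 1ae9494, a15a76b, d0f8b5c, dee0599}.
Ancestors of aa07b46: {097d4cc, aa07b46, dee0599}.
Common ancestors: {097d4cc, dee0599}.
Among these, dee0599 is not an ancestor of any other common ancestor — it is the merge base.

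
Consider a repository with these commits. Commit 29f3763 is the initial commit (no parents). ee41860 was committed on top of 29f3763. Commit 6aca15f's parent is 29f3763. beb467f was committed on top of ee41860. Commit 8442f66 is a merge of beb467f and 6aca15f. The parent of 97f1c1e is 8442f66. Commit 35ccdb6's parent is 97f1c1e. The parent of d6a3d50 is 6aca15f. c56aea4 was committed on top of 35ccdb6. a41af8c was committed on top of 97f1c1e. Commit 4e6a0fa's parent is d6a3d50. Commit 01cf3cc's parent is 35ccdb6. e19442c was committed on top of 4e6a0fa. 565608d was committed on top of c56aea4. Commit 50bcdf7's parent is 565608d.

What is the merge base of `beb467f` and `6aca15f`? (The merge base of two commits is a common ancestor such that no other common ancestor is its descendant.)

29f3763

Ancestors of beb467f: {29f3763, beb467f, ee41860}.
Ancestors of 6aca15f: {29f3763, 6aca15f}.
Common ancestors: {29f3763}.
The only common ancestor is 29f3763, so it is the merge base.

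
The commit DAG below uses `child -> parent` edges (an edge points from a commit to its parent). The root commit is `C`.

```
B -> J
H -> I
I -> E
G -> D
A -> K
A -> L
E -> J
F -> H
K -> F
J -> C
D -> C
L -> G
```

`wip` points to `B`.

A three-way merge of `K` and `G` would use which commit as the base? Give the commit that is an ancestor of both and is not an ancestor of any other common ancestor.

C

Ancestors of K: {C, E, F, H, I, J, K}.
Ancestors of G: {C, D, G}.
Common ancestors: {C}.
The only common ancestor is C, so it is the merge base.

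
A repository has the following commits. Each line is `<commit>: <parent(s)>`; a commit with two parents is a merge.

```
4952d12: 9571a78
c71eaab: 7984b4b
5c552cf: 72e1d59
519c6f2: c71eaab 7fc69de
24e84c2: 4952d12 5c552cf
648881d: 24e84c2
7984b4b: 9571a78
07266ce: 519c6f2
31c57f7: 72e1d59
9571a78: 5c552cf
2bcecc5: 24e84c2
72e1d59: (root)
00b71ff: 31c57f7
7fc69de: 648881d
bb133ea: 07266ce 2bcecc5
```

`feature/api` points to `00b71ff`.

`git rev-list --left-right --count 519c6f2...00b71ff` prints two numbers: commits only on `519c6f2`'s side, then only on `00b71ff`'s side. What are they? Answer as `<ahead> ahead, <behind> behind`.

Reachable from 519c6f2: {24e84c2, 4952d12, 519c6f2, 5c552cf, 648881d, 72e1d59, 7984b4b, 7fc69de, 9571a78, c71eaab}.
Reachable from 00b71ff: {00b71ff, 31c57f7, 72e1d59}.
Only in 519c6f2's history (ahead): {24e84c2, 4952d12, 519c6f2, 5c552cf, 648881d, 7984b4b, 7fc69de, 9571a78, c71eaab} — 9.
Only in 00b71ff's history (behind): {00b71ff, 31c57f7} — 2.

9 ahead, 2 behind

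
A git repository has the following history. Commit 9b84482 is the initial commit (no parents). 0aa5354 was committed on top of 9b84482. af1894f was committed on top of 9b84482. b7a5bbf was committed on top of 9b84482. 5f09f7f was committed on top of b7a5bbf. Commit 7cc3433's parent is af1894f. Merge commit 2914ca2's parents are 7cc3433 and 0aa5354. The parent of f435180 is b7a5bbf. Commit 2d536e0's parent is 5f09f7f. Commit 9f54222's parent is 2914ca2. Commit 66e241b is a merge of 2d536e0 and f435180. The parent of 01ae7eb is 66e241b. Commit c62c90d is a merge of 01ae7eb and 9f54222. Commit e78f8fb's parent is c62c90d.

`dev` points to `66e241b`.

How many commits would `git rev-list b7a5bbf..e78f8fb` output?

Reachable from e78f8fb: {01ae7eb, 0aa5354, 2914ca2, 2d536e0, 5f09f7f, 66e241b, 7cc3433, 9b84482, 9f54222, af1894f, b7a5bbf, c62c90d, e78f8fb, f435180}.
Reachable from b7a5bbf: {9b84482, b7a5bbf}.
In e78f8fb's history but not b7a5bbf's: {01ae7eb, 0aa5354, 2914ca2, 2d536e0, 5f09f7f, 66e241b, 7cc3433, 9f54222, af1894f, c62c90d, e78f8fb, f435180} — 12 commits.

12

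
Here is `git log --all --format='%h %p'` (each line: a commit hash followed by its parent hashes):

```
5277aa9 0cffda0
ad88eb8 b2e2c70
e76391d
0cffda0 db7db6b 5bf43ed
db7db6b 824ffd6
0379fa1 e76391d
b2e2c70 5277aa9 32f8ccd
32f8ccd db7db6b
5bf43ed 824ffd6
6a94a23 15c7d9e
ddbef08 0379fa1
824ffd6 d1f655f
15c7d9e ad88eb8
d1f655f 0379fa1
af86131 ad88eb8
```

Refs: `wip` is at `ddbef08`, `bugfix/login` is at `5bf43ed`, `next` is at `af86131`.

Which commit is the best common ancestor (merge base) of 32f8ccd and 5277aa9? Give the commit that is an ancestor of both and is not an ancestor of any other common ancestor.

db7db6b

Ancestors of 32f8ccd: {0379fa1, 32f8ccd, 824ffd6, d1f655f, db7db6b, e76391d}.
Ancestors of 5277aa9: {0379fa1, 0cffda0, 5277aa9, 5bf43ed, 824ffd6, d1f655f, db7db6b, e76391d}.
Common ancestors: {0379fa1, 824ffd6, d1f655f, db7db6b, e76391d}.
Among these, db7db6b is not an ancestor of any other common ancestor — it is the merge base.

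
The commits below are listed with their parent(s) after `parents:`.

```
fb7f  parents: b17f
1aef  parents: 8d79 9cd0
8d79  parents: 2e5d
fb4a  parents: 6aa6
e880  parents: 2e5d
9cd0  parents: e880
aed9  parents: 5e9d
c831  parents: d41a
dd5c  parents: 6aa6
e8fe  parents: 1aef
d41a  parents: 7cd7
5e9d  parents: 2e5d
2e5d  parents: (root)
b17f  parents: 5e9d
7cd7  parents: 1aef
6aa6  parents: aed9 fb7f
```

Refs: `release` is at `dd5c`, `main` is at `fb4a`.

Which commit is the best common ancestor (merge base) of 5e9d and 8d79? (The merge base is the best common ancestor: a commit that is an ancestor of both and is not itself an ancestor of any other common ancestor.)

Ancestors of 5e9d: {2e5d, 5e9d}.
Ancestors of 8d79: {2e5d, 8d79}.
Common ancestors: {2e5d}.
The only common ancestor is 2e5d, so it is the merge base.

2e5d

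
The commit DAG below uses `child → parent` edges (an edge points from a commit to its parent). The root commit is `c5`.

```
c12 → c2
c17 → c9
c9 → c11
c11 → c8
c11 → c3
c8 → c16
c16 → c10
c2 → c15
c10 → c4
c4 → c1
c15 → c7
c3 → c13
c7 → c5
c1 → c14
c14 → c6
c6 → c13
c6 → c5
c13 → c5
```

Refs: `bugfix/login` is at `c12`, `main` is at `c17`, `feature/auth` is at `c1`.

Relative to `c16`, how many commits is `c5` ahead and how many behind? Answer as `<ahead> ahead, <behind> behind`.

Reachable from c5: {c5}.
Reachable from c16: {c1, c10, c13, c14, c16, c4, c5, c6}.
Only in c5's history (ahead): {} — 0.
Only in c16's history (behind): {c1, c10, c13, c14, c16, c4, c6} — 7.

0 ahead, 7 behind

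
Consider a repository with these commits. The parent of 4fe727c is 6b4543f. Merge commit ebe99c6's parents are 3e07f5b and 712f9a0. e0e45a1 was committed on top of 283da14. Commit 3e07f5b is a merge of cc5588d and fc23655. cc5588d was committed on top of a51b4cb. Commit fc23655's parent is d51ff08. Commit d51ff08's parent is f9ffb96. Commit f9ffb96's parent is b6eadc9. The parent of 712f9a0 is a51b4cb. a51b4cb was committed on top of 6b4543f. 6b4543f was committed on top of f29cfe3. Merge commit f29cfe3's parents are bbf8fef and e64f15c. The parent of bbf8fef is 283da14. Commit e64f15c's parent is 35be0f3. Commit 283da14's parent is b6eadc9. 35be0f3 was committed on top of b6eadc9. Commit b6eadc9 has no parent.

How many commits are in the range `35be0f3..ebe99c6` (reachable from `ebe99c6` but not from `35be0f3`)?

Reachable from ebe99c6: {283da14, 35be0f3, 3e07f5b, 6b4543f, 712f9a0, a51b4cb, b6eadc9, bbf8fef, cc5588d, d51ff08, e64f15c, ebe99c6, f29cfe3, f9ffb96, fc23655}.
Reachable from 35be0f3: {35be0f3, b6eadc9}.
In ebe99c6's history but not 35be0f3's: {283da14, 3e07f5b, 6b4543f, 712f9a0, a51b4cb, bbf8fef, cc5588d, d51ff08, e64f15c, ebe99c6, f29cfe3, f9ffb96, fc23655} — 13 commits.

13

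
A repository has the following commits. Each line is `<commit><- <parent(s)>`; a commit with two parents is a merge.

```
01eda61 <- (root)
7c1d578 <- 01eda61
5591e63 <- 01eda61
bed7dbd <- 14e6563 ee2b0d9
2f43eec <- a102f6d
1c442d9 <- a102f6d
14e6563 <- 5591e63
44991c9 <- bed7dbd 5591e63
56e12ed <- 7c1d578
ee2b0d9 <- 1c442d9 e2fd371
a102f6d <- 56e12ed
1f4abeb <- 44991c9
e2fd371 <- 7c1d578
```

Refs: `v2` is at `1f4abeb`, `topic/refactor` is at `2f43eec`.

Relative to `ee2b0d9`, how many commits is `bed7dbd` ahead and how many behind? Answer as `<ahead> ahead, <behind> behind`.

Reachable from bed7dbd: {01eda61, 14e6563, 1c442d9, 5591e63, 56e12ed, 7c1d578, a102f6d, bed7dbd, e2fd371, ee2b0d9}.
Reachable from ee2b0d9: {01eda61, 1c442d9, 56e12ed, 7c1d578, a102f6d, e2fd371, ee2b0d9}.
Only in bed7dbd's history (ahead): {14e6563, 5591e63, bed7dbd} — 3.
Only in ee2b0d9's history (behind): {} — 0.

3 ahead, 0 behind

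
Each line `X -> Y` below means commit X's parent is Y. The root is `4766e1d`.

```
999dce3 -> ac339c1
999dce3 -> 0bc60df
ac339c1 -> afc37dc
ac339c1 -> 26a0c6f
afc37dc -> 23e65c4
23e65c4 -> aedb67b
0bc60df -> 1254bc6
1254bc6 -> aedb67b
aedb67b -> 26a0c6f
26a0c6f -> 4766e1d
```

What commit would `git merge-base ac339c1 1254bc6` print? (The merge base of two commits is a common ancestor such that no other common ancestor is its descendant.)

aedb67b

Ancestors of ac339c1: {23e65c4, 26a0c6f, 4766e1d, ac339c1, aedb67b, afc37dc}.
Ancestors of 1254bc6: {1254bc6, 26a0c6f, 4766e1d, aedb67b}.
Common ancestors: {26a0c6f, 4766e1d, aedb67b}.
Among these, aedb67b is not an ancestor of any other common ancestor — it is the merge base.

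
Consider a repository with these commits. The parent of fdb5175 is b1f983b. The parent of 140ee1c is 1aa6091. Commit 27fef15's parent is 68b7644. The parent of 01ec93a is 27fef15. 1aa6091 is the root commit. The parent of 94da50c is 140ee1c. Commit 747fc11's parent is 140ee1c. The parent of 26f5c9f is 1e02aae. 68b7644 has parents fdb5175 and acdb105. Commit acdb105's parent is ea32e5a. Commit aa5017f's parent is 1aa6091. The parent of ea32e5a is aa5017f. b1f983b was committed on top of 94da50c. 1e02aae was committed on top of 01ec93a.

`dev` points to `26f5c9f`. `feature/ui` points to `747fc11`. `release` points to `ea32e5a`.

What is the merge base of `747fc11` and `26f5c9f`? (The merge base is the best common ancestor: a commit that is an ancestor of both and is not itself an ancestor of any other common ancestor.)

Ancestors of 747fc11: {140ee1c, 1aa6091, 747fc11}.
Ancestors of 26f5c9f: {01ec93a, 140ee1c, 1aa6091, 1e02aae, 26f5c9f, 27fef15, 68b7644, 94da50c, aa5017f, acdb105, b1f983b, ea32e5a, fdb5175}.
Common ancestors: {140ee1c, 1aa6091}.
Among these, 140ee1c is not an ancestor of any other common ancestor — it is the merge base.

140ee1c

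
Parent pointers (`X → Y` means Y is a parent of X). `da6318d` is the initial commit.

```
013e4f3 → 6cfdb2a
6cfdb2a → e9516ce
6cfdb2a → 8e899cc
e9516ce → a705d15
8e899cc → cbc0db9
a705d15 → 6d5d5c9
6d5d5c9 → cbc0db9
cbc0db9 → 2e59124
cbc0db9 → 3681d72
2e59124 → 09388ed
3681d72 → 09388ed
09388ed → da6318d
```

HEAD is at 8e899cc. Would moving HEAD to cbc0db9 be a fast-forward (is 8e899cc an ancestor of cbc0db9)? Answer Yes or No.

A fast-forward from 8e899cc to cbc0db9 is possible iff 8e899cc is an ancestor of cbc0db9.
Ancestors of cbc0db9: {09388ed, 2e59124, 3681d72, cbc0db9, da6318d}.
8e899cc is not among them, so fast-forward is not possible.

No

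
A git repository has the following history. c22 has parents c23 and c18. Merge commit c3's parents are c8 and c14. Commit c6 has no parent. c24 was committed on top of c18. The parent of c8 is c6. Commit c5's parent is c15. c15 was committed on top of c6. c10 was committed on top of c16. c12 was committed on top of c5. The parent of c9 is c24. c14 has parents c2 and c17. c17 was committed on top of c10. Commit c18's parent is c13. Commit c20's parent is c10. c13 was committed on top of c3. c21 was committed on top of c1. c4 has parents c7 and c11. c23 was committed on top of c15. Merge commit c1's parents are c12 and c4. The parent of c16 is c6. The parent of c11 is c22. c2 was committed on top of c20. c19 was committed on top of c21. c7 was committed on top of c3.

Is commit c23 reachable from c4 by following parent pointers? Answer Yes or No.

Yes

Ancestors of c4 (commits reachable by following parents): {c10, c11, c13, c14, c15, c16, c17, c18, c2, c20, c22, c23, c3, c4, c6, c7, c8}.
c23 is in that set, so it is an ancestor of c4.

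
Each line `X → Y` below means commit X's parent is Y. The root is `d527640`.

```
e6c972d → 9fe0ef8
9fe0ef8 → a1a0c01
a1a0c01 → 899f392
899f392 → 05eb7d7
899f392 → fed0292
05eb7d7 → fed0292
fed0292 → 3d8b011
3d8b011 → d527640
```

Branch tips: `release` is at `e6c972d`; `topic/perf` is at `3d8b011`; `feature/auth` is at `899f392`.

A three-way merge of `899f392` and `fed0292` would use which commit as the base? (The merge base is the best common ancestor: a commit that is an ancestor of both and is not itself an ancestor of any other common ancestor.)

fed0292

Ancestors of 899f392: {05eb7d7, 3d8b011, 899f392, d527640, fed0292}.
Ancestors of fed0292: {3d8b011, d527640, fed0292}.
Common ancestors: {3d8b011, d527640, fed0292}.
Among these, fed0292 is not an ancestor of any other common ancestor — it is the merge base.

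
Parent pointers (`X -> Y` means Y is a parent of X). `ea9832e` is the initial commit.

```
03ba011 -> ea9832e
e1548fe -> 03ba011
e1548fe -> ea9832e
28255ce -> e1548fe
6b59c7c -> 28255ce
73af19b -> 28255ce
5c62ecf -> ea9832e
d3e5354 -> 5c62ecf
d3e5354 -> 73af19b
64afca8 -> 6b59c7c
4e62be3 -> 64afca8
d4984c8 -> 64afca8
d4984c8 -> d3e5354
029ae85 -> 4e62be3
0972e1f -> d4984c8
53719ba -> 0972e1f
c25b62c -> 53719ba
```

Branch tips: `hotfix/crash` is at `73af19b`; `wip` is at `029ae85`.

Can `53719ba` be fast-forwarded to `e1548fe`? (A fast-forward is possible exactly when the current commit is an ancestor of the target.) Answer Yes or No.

A fast-forward from 53719ba to e1548fe is possible iff 53719ba is an ancestor of e1548fe.
Ancestors of e1548fe: {03ba011, e1548fe, ea9832e}.
53719ba is not among them, so fast-forward is not possible.

No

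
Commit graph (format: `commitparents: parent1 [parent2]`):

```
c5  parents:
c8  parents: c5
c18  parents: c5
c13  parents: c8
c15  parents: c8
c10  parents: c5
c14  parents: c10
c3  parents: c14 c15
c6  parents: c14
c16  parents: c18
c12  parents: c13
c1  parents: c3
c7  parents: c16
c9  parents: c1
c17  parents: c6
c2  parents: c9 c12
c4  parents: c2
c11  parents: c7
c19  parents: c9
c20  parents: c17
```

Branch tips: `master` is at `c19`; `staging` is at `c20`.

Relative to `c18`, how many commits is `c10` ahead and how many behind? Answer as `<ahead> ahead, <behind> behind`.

1 ahead, 1 behind

Reachable from c10: {c10, c5}.
Reachable from c18: {c18, c5}.
Only in c10's history (ahead): {c10} — 1.
Only in c18's history (behind): {c18} — 1.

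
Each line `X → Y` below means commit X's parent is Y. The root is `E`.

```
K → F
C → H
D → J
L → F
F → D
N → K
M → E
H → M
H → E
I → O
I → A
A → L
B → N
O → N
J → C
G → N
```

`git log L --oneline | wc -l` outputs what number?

Walking parent pointers from L: reachable set = {C, D, E, F, H, J, L, M}.
That is 8 commits.

8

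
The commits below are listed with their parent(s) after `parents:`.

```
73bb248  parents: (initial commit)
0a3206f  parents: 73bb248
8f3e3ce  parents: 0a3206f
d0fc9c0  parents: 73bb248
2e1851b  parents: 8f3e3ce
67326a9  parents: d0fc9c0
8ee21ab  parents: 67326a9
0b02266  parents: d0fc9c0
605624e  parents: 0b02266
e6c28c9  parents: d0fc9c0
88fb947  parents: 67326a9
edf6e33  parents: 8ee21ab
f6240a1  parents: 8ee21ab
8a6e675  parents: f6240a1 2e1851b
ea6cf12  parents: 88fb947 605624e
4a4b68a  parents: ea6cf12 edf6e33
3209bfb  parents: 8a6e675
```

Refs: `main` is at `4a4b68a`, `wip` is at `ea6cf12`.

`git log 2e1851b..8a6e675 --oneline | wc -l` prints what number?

Reachable from 8a6e675: {0a3206f, 2e1851b, 67326a9, 73bb248, 8a6e675, 8ee21ab, 8f3e3ce, d0fc9c0, f6240a1}.
Reachable from 2e1851b: {0a3206f, 2e1851b, 73bb248, 8f3e3ce}.
In 8a6e675's history but not 2e1851b's: {67326a9, 8a6e675, 8ee21ab, d0fc9c0, f6240a1} — 5 commits.

5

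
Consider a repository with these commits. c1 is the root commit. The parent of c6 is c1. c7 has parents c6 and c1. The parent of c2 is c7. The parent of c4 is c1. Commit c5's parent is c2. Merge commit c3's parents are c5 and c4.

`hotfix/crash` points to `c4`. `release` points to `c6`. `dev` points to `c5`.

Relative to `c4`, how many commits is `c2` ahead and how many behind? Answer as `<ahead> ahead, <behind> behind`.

Reachable from c2: {c1, c2, c6, c7}.
Reachable from c4: {c1, c4}.
Only in c2's history (ahead): {c2, c6, c7} — 3.
Only in c4's history (behind): {c4} — 1.

3 ahead, 1 behind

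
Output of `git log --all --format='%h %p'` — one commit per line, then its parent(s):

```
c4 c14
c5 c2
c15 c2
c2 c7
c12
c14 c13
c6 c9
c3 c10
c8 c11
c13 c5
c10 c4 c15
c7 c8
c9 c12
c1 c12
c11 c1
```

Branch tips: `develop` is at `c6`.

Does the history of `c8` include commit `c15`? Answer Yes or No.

No

Ancestors of c8: {c1, c11, c12, c8}.
c15 is not in that set, so it is not an ancestor of c8.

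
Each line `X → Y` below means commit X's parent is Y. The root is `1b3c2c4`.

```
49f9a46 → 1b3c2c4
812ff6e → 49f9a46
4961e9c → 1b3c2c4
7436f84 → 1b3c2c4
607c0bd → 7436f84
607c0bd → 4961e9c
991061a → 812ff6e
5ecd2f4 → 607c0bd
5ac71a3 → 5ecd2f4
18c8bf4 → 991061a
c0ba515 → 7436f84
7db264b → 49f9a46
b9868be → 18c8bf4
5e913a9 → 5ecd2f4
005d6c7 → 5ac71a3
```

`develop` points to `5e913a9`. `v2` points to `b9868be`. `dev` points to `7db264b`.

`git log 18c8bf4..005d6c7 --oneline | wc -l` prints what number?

Reachable from 005d6c7: {005d6c7, 1b3c2c4, 4961e9c, 5ac71a3, 5ecd2f4, 607c0bd, 7436f84}.
Reachable from 18c8bf4: {18c8bf4, 1b3c2c4, 49f9a46, 812ff6e, 991061a}.
In 005d6c7's history but not 18c8bf4's: {005d6c7, 4961e9c, 5ac71a3, 5ecd2f4, 607c0bd, 7436f84} — 6 commits.

6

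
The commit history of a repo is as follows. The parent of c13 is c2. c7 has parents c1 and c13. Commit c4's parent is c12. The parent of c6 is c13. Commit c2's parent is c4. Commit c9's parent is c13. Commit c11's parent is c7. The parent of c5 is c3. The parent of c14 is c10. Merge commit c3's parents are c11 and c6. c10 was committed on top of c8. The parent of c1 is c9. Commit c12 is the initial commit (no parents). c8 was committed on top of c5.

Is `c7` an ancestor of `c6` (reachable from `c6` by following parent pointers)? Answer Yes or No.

Ancestors of c6: {c12, c13, c2, c4, c6}.
c7 is not in that set, so it is not an ancestor of c6.

No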